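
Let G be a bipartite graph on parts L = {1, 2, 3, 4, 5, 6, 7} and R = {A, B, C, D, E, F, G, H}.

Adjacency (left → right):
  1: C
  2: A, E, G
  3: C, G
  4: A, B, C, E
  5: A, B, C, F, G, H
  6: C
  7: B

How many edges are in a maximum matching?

6

One maximum matching: 1-C, 2-A, 3-G, 4-E, 5-H, 7-B.
The set {1, 6} has only 1 neighbour ({C}), so by Hall's theorem at most 6 of the 7 left vertices can be matched.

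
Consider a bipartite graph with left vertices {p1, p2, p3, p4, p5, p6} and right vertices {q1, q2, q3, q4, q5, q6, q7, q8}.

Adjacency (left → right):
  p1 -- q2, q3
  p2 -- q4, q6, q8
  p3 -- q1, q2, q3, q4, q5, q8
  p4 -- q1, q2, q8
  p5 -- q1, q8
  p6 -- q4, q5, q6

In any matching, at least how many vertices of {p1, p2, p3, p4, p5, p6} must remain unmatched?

For example, pair p1→q3, p2→q8, p3→q4, p4→q2, p5→q1, p6→q6.
This saturates every left vertex, so 6 is the maximum.
That matches 6 of the 6, leaving 0 unmatched; no matching can do better.

0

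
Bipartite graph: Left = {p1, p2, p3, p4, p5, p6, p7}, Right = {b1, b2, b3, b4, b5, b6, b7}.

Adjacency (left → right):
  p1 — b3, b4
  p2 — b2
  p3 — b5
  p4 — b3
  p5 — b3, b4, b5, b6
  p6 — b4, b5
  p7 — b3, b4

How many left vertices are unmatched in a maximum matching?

A valid assignment of size 5: p1–b4, p2–b2, p3–b5, p4–b3, p5–b6.
The set {p1, p3, p4, p6, p7} has only 3 neighbours ({b3, b4, b5}), so by Hall's theorem at most 5 of the 7 left vertices can be matched.
That matches 5 of the 7, leaving 2 unmatched; no matching can do better.

2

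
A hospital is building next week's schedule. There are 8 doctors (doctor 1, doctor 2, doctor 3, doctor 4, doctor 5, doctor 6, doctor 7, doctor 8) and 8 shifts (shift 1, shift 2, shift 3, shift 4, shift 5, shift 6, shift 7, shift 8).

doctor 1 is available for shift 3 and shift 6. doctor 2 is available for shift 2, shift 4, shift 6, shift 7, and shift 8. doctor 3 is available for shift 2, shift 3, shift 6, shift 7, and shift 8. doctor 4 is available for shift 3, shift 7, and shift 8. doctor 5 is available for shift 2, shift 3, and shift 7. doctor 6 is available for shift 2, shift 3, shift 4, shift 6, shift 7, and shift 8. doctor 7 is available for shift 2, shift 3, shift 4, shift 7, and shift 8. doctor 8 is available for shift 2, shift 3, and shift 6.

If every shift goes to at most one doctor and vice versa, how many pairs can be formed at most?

For example, pair doctor 1-shift 6, doctor 2-shift 4, doctor 3-shift 2, doctor 4-shift 8, doctor 5-shift 3, doctor 6-shift 7.
The set {doctor 1, doctor 2, doctor 3, doctor 4, doctor 5, doctor 6, doctor 7, doctor 8} has only 6 neighbours ({shift 2, shift 3, shift 4, shift 6, shift 7, shift 8}), so by Hall's theorem at most 6 of the 8 doctors can be matched.

6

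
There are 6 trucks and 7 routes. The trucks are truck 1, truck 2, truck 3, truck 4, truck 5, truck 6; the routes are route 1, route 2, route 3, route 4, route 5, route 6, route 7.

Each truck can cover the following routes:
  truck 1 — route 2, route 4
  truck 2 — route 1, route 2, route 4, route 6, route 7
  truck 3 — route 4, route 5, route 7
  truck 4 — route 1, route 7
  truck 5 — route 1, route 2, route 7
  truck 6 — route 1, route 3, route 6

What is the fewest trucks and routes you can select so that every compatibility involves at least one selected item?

{truck 1, truck 2, truck 3, truck 4, truck 5, truck 6} is a vertex cover of size 6: every edge has an endpoint in this set.
No smaller cover exists because truck 1–route 2, truck 2–route 4, truck 3–route 5, truck 4–route 1, truck 5–route 7, truck 6–route 6 is a matching of size 6, and a cover must include an endpoint of each of these disjoint edges (König's theorem).

6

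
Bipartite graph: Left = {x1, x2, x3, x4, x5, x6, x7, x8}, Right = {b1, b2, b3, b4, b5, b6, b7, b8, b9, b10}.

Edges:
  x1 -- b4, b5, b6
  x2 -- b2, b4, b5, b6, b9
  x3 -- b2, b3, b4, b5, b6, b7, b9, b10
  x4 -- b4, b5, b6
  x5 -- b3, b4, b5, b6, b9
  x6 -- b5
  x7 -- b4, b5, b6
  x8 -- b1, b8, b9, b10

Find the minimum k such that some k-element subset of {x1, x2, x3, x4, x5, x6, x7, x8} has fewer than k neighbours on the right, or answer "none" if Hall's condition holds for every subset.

Take S = {x1, x4, x6, x7}. Its neighbourhood is {b4, b5, b6}, so |N(S)| = 3 < |S| = 4.
Every subset of size less than 4 has at least as many neighbours as members, so 4 is the minimum.

4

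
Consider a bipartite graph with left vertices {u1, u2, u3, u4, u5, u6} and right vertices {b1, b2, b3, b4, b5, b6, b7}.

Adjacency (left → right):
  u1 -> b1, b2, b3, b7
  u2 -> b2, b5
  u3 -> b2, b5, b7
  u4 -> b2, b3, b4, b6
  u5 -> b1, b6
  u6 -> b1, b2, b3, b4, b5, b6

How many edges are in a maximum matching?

For example, pair u1→b7, u2→b2, u3→b5, u4→b3, u5→b6, u6→b1.
All 6 left vertices are matched, so no larger matching exists.

6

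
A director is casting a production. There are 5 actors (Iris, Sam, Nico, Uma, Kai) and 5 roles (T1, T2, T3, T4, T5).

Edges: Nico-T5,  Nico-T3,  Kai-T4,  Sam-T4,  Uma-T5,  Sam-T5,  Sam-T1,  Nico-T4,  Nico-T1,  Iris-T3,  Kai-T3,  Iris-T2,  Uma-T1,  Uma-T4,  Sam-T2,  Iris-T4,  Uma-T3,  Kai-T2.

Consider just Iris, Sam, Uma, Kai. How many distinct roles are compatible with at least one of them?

5

The union of neighbours of {Iris, Sam, Uma, Kai} is {T1, T2, T3, T4, T5}, which has 5 elements.
Since |N(S)| = 5 ≥ |S| = 4, Hall's condition holds for this subset.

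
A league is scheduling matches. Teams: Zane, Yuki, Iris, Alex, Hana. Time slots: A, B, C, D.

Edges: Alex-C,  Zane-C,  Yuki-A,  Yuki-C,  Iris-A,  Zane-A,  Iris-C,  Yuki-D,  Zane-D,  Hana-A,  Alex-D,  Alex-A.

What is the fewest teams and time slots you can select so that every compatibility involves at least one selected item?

3

The 3 edges Zane–A, Yuki–D, Iris–C form a matching, so any vertex cover needs at least 3 vertices (one per matched edge).
Conversely {A, C, D} meets every edge and has exactly 3 vertices, so 3 is optimal.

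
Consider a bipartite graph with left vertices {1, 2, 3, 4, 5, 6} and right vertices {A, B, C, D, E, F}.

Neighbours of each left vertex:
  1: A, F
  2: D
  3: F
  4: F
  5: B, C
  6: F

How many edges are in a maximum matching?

4

A valid assignment of size 4: 1-A, 2-D, 3-F, 5-B.
The set {3, 4, 6} has only 1 neighbour ({F}), so by Hall's theorem at most 4 of the 6 left vertices can be matched.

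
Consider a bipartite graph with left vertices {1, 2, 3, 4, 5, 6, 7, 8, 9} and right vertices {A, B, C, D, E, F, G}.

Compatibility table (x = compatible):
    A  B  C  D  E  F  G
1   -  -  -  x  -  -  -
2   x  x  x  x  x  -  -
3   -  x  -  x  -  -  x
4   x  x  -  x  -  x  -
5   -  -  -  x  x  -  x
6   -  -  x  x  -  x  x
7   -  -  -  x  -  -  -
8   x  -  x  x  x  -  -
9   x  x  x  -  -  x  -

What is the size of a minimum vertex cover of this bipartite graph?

The 7 edges 1–D, 2–A, 3–B, 4–F, 5–G, 6–C, 8–E form a matching, so any vertex cover needs at least 7 vertices (one per matched edge).
Conversely {A, B, C, D, E, F, G} meets every edge and has exactly 7 vertices, so 7 is optimal.

7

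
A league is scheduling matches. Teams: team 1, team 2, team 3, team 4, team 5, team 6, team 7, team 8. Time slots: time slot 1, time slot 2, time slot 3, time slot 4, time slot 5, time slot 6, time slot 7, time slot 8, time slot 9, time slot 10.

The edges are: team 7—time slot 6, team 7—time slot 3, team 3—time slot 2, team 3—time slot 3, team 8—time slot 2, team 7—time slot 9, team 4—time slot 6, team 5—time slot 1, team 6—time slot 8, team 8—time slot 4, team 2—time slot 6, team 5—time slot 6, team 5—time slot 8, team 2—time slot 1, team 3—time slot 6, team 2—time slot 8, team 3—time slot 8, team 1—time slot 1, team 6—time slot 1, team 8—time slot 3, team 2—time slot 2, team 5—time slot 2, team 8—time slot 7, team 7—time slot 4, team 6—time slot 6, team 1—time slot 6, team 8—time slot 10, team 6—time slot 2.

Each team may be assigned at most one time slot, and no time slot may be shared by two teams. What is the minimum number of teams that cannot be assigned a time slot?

A valid assignment of size 7: team 1–time slot 1, team 2–time slot 2, team 3–time slot 3, team 4–time slot 6, team 5–time slot 8, team 7–time slot 4, team 8–time slot 7.
The set {team 1, team 2, team 4, team 5, team 6} has only 4 neighbours ({time slot 1, time slot 2, time slot 6, time slot 8}), so by Hall's theorem at most 7 of the 8 teams can be matched.
That matches 7 of the 8, leaving 1 unmatched; no matching can do better.

1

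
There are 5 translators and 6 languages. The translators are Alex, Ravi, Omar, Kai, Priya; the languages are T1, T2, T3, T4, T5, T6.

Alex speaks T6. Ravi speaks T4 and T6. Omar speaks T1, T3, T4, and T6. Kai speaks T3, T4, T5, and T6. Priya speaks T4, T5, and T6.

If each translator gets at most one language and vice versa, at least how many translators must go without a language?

0

One maximum matching: Alex–T6, Ravi–T4, Omar–T1, Kai–T3, Priya–T5.
This saturates every translator, so 5 is the maximum.
That matches 5 of the 5, leaving 0 unmatched; no matching can do better.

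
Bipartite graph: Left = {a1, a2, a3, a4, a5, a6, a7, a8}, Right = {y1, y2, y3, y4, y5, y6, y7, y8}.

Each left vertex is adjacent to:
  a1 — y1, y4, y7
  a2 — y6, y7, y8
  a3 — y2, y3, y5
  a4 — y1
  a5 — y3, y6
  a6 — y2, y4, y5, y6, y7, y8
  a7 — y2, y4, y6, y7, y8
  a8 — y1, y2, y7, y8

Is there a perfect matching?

One maximum matching: a1-y4, a2-y8, a3-y5, a4-y1, a5-y3, a6-y2, a7-y6, a8-y7.
All 8 left vertices are covered.

Yes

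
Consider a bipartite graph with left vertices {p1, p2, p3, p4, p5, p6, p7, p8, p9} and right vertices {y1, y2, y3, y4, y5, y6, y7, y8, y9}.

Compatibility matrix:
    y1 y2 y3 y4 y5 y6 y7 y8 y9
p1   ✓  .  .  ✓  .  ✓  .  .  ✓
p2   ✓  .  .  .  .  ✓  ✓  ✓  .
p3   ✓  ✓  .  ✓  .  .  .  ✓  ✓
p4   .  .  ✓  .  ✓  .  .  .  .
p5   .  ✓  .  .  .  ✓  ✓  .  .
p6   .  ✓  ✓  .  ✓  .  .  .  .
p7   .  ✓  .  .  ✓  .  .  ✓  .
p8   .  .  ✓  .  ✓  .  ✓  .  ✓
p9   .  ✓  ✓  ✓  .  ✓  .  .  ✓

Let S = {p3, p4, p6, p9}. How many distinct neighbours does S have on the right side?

8

The union of neighbours of {p3, p4, p6, p9} is {y1, y2, y3, y4, y5, y6, y8, y9}, which has 8 elements.
Since |N(S)| = 8 ≥ |S| = 4, Hall's condition holds for this subset.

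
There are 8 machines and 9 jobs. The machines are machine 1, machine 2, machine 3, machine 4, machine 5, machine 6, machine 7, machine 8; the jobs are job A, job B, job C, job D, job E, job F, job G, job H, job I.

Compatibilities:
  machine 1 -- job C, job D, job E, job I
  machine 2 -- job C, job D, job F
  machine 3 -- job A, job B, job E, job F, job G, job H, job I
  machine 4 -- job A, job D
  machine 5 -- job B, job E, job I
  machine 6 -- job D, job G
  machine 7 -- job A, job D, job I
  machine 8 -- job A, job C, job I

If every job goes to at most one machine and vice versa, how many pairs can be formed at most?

8

A valid assignment of size 8: machine 1→job E, machine 2→job F, machine 3→job H, machine 4→job D, machine 5→job B, machine 6→job G, machine 7→job I, machine 8→job A.
This saturates every machine, so 8 is the maximum.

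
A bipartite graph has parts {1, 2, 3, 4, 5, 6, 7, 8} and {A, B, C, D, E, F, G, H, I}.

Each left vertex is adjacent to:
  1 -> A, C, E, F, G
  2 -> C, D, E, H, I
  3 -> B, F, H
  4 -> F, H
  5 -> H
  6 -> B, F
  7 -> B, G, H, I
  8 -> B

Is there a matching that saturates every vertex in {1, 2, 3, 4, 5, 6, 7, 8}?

The set {3, 4, 5, 6, 8} has only 3 neighbours ({B, F, H}), so by Hall's theorem at most 6 of the 8 left vertices can be matched.
Hence no matching covers every left vertex.

No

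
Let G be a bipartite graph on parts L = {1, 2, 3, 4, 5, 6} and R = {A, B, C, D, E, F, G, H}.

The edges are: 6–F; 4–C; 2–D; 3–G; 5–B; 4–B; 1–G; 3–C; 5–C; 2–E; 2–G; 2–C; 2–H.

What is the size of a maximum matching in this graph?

5

A valid assignment of size 5: 1-G, 2-E, 3-C, 4-B, 6-F.
The set {1, 3, 4, 5} has only 3 neighbours ({B, C, G}), so by Hall's theorem at most 5 of the 6 left vertices can be matched.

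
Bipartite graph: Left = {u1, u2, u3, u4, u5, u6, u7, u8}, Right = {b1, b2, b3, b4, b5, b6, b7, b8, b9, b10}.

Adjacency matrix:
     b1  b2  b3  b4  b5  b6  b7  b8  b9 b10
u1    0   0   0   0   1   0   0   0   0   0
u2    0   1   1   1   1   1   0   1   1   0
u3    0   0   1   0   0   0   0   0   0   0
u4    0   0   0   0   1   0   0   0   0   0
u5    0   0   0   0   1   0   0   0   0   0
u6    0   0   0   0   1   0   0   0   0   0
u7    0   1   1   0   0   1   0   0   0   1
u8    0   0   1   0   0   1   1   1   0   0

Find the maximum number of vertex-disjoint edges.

One maximum matching: u1–b5, u2–b6, u3–b3, u7–b2, u8–b8.
The set {u1, u4, u5, u6} has only 1 neighbour ({b5}), so by Hall's theorem at most 5 of the 8 left vertices can be matched.

5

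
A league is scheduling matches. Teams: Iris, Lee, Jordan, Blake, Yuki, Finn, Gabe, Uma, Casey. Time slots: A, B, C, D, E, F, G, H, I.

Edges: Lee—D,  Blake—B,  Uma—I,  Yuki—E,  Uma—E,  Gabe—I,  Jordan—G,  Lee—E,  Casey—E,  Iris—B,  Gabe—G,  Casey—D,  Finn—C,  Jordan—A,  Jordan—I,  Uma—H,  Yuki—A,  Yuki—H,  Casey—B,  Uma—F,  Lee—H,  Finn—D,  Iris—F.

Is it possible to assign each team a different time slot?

A valid assignment of size 9: Iris→F, Lee→D, Jordan→A, Blake→B, Yuki→H, Finn→C, Gabe→G, Uma→I, Casey→E.
All 9 teams are covered.

Yes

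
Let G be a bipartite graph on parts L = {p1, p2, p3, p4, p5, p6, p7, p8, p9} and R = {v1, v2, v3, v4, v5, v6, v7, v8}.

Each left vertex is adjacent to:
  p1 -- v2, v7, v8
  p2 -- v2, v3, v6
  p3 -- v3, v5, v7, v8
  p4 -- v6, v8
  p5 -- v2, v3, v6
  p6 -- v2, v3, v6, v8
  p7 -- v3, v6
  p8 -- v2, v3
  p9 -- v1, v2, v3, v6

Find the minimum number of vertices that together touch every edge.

A maximum matching has 7 edges (e.g. p1–v7, p2–v3, p3–v5, p4–v8, p5–v6, p6–v2, p9–v1).
By König's theorem the minimum vertex cover has the same size. One such cover is {p1, p3, p9, v2, v3, v6, v8}.

7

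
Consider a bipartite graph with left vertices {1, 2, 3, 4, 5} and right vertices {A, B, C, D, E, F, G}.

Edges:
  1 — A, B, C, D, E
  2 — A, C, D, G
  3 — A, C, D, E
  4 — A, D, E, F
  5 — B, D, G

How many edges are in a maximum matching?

5

For example, pair 1-A, 2-G, 3-C, 4-E, 5-B.
This saturates every left vertex, so 5 is the maximum.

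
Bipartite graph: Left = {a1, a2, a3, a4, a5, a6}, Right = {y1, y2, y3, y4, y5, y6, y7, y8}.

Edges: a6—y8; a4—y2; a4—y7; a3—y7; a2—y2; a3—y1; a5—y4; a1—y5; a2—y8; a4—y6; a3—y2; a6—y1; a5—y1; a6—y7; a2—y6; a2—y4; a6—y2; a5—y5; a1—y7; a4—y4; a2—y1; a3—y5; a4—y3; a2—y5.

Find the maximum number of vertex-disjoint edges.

For example, pair a1–y5, a2–y6, a3–y1, a4–y3, a5–y4, a6–y7.
All 6 left vertices are matched, so no larger matching exists.

6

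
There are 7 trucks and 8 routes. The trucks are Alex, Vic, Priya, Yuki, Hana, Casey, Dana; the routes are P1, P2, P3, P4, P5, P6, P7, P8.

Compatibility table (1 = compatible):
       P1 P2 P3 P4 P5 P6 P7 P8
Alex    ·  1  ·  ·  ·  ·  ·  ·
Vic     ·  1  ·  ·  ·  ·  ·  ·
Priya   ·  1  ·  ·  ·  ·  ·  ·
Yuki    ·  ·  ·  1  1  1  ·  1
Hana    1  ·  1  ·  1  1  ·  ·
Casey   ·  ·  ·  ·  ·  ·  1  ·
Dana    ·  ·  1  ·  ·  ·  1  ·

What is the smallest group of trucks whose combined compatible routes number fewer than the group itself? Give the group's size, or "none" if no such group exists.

2

Take S = {Alex, Vic}. Its neighbourhood is {P2}, so |N(S)| = 1 < |S| = 2.
No single vertex violates Hall's condition since each has at least one neighbour, so 2 is the minimum.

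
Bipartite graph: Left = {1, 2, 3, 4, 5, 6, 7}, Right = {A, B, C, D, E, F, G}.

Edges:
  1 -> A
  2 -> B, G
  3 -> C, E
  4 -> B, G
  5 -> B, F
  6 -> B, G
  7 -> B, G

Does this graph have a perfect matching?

The set {2, 4, 6, 7} has only 2 neighbours ({B, G}), so by Hall's theorem at most 5 of the 7 left vertices can be matched.
Hence no matching covers every left vertex.

No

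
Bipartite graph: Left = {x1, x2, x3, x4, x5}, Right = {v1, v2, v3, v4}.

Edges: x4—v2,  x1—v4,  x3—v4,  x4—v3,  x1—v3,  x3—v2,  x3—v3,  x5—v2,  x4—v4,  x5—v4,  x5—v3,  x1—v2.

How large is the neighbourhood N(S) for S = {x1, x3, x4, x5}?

The union of neighbours of {x1, x3, x4, x5} is {v2, v3, v4}, which has 3 elements.
Since |N(S)| = 3 < |S| = 4, Hall's condition fails for this subset.

3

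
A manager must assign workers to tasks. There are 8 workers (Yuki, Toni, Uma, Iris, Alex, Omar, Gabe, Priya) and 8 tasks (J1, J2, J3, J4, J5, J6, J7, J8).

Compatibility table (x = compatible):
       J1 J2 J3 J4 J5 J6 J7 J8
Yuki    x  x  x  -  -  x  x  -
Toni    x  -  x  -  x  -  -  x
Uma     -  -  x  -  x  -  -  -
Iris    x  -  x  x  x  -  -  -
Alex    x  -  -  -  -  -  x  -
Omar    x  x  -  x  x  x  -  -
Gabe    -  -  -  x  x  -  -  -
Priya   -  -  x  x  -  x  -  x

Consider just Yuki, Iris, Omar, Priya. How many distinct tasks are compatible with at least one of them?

The union of neighbours of {Yuki, Iris, Omar, Priya} is {J1, J2, J3, J4, J5, J6, J7, J8}, which has 8 elements.
Since |N(S)| = 8 ≥ |S| = 4, Hall's condition holds for this subset.

8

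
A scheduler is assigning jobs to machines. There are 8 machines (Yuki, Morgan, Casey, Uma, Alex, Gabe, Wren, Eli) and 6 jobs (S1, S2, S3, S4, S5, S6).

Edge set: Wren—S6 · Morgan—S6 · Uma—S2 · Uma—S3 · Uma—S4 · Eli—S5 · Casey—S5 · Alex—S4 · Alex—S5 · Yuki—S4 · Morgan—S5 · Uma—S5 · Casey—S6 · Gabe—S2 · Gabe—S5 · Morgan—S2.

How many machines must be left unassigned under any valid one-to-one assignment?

For example, pair Yuki→S4, Morgan→S2, Casey→S6, Uma→S3, Alex→S5.
The set {Yuki, Morgan, Casey, Alex, Gabe, Wren, Eli} has only 4 neighbours ({S2, S4, S5, S6}), so by Hall's theorem at most 5 of the 8 machines can be matched.
That matches 5 of the 8, leaving 3 unmatched; no matching can do better.

3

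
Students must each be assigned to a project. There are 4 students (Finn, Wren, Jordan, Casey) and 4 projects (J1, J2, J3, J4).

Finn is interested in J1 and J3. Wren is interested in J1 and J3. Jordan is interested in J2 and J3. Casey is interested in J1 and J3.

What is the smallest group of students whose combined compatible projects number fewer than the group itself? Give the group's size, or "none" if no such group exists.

3

Take S = {Finn, Wren, Casey}. Its neighbourhood is {J1, J3}, so |N(S)| = 2 < |S| = 3.
Every subset of size less than 3 has at least as many neighbours as members, so 3 is the minimum.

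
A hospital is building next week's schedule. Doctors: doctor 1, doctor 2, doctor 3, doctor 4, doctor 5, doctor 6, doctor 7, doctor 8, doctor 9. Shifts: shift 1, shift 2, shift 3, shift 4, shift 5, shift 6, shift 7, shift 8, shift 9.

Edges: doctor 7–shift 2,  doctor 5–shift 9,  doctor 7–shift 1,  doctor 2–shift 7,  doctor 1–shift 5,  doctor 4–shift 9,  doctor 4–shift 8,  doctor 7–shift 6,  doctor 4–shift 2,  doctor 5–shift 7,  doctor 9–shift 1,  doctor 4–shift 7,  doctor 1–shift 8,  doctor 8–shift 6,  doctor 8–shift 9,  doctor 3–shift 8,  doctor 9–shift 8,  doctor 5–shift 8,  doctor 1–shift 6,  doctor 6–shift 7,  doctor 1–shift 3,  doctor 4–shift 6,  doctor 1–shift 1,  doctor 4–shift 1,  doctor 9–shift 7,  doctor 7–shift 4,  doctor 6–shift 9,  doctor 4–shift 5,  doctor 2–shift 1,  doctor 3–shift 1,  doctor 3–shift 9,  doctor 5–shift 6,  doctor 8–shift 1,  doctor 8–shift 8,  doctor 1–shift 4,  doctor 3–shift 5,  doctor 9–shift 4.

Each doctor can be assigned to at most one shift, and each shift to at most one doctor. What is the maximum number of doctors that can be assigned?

A valid assignment of size 9: doctor 1–shift 3, doctor 2–shift 7, doctor 3–shift 5, doctor 4–shift 2, doctor 5–shift 6, doctor 6–shift 9, doctor 7–shift 4, doctor 8–shift 1, doctor 9–shift 8.
All 9 doctors are matched, so no larger matching exists.

9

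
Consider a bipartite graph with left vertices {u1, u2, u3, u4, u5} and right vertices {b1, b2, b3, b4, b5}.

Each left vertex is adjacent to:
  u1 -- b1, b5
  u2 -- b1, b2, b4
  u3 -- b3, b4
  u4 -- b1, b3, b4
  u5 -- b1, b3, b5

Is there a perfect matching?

Yes

A valid assignment of size 5: u1→b5, u2→b2, u3→b4, u4→b1, u5→b3.
All 5 left vertices are covered.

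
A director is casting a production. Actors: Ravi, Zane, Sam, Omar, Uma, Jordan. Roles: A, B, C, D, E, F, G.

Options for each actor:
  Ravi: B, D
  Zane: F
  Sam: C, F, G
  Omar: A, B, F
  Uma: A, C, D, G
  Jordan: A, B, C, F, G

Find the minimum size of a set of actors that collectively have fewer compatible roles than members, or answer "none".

A matching saturating every actor exists, for instance Ravi→B, Zane→F, Sam→C, Omar→A, Uma→D, Jordan→G.
By Hall's marriage theorem, this means |N(S)| ≥ |S| for every subset S, so no violating subset exists.

none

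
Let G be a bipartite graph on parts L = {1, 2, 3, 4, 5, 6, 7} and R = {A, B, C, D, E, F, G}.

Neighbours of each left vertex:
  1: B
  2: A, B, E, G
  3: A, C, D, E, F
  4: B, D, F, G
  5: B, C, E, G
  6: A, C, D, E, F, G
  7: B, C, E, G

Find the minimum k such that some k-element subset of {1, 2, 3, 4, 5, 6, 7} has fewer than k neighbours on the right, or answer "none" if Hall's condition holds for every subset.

none

A matching saturating every left vertex exists, for instance 1→B, 2→G, 3→F, 4→D, 5→C, 6→A, 7→E.
By Hall's marriage theorem, this means |N(S)| ≥ |S| for every subset S, so no violating subset exists.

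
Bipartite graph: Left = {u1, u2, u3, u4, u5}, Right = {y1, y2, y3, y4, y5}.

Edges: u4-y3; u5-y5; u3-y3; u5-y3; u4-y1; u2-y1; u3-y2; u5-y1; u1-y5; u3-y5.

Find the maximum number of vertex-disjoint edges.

4

A valid assignment of size 4: u1→y5, u2→y1, u3→y2, u4→y3.
The set {u1, u2, u4, u5} has only 3 neighbours ({y1, y3, y5}), so by Hall's theorem at most 4 of the 5 left vertices can be matched.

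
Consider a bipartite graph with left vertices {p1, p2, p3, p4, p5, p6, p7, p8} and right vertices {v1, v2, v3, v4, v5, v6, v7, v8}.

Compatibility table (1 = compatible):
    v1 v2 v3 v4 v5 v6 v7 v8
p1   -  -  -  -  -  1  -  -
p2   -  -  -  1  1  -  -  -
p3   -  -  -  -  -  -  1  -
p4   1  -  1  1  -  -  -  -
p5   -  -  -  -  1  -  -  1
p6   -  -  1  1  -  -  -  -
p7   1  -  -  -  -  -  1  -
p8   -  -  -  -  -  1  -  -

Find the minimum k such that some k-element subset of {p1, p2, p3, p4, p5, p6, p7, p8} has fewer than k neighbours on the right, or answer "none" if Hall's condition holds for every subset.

Take S = {p1, p8}. Its neighbourhood is {v6}, so |N(S)| = 1 < |S| = 2.
No single vertex violates Hall's condition since each has at least one neighbour, so 2 is the minimum.

2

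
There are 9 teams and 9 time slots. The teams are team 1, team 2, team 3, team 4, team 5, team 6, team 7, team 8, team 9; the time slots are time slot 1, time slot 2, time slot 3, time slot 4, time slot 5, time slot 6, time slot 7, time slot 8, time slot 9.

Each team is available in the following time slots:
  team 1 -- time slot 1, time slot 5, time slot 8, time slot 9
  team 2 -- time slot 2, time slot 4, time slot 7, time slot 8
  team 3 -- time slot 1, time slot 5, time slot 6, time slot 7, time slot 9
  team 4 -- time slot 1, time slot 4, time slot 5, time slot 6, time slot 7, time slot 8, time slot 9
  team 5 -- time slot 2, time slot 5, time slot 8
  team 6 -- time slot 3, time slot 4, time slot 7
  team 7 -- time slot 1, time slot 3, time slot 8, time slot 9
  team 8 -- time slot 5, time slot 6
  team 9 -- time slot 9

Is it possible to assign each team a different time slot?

For example, pair team 1-time slot 8, team 2-time slot 4, team 3-time slot 5, team 4-time slot 1, team 5-time slot 2, team 6-time slot 7, team 7-time slot 3, team 8-time slot 6, team 9-time slot 9.
All 9 teams are covered.

Yes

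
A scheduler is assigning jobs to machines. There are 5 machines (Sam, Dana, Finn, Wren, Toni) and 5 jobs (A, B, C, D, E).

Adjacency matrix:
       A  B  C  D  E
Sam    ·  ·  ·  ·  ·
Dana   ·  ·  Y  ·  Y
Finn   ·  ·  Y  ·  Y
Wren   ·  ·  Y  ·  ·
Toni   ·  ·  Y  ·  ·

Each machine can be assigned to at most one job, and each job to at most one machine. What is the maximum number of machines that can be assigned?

2

For example, pair Dana-C, Finn-E.
The set {Sam, Dana, Finn, Wren, Toni} has only 2 neighbours ({C, E}), so by Hall's theorem at most 2 of the 5 machines can be matched.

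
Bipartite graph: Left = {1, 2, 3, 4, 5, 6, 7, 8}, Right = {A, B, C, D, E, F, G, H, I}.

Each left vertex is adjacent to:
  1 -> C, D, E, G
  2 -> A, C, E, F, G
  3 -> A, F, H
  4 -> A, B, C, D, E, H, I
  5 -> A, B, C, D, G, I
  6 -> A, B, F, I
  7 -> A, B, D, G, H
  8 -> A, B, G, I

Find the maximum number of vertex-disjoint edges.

8

A valid assignment of size 8: 1-C, 2-E, 3-F, 4-H, 5-A, 6-B, 7-G, 8-I.
This saturates every left vertex, so 8 is the maximum.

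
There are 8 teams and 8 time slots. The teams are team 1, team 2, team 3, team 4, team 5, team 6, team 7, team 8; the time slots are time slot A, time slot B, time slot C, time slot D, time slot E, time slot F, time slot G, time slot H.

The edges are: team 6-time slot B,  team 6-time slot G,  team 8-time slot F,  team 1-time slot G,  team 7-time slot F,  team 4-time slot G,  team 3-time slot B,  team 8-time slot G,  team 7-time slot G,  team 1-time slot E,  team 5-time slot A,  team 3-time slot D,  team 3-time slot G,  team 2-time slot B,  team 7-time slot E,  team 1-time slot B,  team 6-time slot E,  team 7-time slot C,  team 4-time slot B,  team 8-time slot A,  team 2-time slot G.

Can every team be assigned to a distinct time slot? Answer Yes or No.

The set {team 1, team 2, team 4, team 6} has only 3 neighbours ({time slot B, time slot E, time slot G}), so by Hall's theorem at most 7 of the 8 teams can be matched.
Hence no matching covers every team.

No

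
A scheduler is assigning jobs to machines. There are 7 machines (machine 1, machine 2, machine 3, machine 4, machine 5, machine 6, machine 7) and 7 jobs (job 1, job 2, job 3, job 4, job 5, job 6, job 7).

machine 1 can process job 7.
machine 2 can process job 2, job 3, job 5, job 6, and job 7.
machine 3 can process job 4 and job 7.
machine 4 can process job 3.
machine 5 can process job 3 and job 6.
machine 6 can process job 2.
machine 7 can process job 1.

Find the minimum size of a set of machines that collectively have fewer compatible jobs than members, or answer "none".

A matching saturating every machine exists, for instance machine 1→job 7, machine 2→job 5, machine 3→job 4, machine 4→job 3, machine 5→job 6, machine 6→job 2, machine 7→job 1.
By Hall's marriage theorem, this means |N(S)| ≥ |S| for every subset S, so no violating subset exists.

none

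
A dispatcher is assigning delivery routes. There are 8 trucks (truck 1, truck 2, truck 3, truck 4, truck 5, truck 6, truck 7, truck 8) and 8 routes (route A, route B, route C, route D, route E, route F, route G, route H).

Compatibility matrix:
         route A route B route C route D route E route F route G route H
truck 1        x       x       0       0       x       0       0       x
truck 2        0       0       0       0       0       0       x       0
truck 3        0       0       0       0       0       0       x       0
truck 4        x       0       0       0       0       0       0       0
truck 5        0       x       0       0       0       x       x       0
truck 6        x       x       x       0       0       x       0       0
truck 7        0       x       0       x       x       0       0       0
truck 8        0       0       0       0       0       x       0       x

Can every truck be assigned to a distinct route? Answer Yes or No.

No

The set {truck 2, truck 3} has only 1 neighbour ({route G}), so by Hall's theorem at most 7 of the 8 trucks can be matched.
Hence no matching covers every truck.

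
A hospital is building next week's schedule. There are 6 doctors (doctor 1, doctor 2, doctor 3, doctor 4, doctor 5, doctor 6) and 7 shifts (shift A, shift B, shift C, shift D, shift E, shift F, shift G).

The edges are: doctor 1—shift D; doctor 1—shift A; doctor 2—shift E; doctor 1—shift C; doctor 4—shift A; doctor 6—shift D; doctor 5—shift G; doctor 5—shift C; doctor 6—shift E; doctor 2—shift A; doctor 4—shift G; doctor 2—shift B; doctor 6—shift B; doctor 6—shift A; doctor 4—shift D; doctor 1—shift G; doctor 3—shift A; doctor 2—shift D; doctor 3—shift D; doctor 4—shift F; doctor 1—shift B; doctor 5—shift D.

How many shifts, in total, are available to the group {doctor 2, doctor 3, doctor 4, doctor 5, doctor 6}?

The union of neighbours of {doctor 2, doctor 3, doctor 4, doctor 5, doctor 6} is {shift A, shift B, shift C, shift D, shift E, shift F, shift G}, which has 7 elements.
Since |N(S)| = 7 ≥ |S| = 5, Hall's condition holds for this subset.

7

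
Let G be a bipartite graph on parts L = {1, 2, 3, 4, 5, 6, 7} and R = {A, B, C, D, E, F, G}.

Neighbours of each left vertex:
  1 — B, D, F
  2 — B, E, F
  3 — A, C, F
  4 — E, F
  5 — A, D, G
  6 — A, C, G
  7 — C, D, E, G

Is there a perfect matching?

Yes

One maximum matching: 1→D, 2→B, 3→C, 4→F, 5→A, 6→G, 7→E.
All 7 left vertices are covered.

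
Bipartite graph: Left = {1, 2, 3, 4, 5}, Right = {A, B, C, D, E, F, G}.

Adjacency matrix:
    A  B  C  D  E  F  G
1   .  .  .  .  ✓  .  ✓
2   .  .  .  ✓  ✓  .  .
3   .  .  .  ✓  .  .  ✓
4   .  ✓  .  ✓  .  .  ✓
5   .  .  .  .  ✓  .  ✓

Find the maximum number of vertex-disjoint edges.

For example, pair 1–E, 2–D, 3–G, 4–B.
The set {1, 2, 3, 5} has only 3 neighbours ({D, E, G}), so by Hall's theorem at most 4 of the 5 left vertices can be matched.

4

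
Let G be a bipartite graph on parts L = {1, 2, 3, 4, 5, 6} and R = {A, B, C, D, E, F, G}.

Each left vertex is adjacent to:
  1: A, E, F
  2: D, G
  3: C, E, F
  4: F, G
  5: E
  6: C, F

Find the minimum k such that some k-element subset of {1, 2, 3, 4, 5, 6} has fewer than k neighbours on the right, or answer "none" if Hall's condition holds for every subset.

none

A matching saturating every left vertex exists, for instance 1→A, 2→D, 3→C, 4→G, 5→E, 6→F.
By Hall's marriage theorem, this means |N(S)| ≥ |S| for every subset S, so no violating subset exists.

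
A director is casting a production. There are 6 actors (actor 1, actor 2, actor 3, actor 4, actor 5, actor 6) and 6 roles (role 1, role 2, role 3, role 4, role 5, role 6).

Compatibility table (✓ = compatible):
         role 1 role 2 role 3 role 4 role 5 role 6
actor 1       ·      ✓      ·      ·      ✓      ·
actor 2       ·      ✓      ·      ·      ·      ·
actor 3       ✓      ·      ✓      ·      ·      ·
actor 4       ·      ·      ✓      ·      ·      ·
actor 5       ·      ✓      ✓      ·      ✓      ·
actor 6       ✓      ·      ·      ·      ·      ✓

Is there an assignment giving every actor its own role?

No

The set {actor 1, actor 2, actor 4, actor 5} has only 3 neighbours ({role 2, role 3, role 5}), so by Hall's theorem at most 5 of the 6 actors can be matched.
Hence no matching covers every actor.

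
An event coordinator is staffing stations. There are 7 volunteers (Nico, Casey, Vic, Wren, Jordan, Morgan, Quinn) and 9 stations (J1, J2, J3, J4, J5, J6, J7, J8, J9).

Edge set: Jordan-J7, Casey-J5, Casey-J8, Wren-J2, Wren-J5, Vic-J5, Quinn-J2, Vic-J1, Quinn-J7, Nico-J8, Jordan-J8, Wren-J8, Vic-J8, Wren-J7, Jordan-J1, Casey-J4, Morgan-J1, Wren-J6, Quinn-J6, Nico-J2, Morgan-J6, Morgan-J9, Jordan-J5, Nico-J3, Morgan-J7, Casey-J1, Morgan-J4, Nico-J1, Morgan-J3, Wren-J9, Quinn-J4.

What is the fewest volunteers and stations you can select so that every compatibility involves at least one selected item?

The 7 edges Nico–J3, Casey–J8, Vic–J5, Wren–J2, Jordan–J7, Morgan–J9, Quinn–J6 form a matching, so any vertex cover needs at least 7 vertices (one per matched edge).
Conversely {Nico, Casey, Vic, Wren, Jordan, Morgan, Quinn} meets every edge and has exactly 7 vertices, so 7 is optimal.

7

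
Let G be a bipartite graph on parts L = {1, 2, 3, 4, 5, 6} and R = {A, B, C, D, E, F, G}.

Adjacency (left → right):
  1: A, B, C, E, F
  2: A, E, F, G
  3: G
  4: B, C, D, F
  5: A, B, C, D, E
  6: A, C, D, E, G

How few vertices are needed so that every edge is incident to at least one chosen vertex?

6

A maximum matching has 6 edges (e.g. 1–B, 2–F, 3–G, 4–C, 5–E, 6–A).
By König's theorem the minimum vertex cover has the same size. One such cover is {1, 2, 3, 4, 5, 6}.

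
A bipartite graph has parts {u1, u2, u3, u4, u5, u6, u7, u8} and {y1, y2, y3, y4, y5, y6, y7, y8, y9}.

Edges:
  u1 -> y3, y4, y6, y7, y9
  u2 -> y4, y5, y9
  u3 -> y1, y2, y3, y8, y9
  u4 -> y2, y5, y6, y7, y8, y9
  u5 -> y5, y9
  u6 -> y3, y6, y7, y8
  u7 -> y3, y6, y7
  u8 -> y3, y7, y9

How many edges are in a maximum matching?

8

A valid assignment of size 8: u1–y7, u2–y4, u3–y1, u4–y9, u5–y5, u6–y8, u7–y6, u8–y3.
This saturates every left vertex, so 8 is the maximum.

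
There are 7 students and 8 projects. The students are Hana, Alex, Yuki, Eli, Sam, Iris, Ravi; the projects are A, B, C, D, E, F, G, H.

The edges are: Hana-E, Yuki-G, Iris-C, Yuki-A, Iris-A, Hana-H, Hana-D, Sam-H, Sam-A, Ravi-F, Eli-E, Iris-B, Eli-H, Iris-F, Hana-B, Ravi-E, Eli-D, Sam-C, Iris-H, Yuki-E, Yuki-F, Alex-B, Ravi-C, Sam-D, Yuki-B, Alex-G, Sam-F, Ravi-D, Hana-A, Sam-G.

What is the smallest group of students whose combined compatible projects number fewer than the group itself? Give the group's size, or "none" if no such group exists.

A matching saturating every student exists, for instance Hana→A, Alex→B, Yuki→F, Eli→D, Sam→G, Iris→H, Ravi→E.
By Hall's marriage theorem, this means |N(S)| ≥ |S| for every subset S, so no violating subset exists.

none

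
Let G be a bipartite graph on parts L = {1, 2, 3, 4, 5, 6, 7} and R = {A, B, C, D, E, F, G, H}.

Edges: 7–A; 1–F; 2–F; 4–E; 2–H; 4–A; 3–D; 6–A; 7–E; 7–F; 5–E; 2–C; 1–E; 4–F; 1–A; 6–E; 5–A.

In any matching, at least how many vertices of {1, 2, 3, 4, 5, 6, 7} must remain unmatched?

For example, pair 1→A, 2→C, 3→D, 4→F, 5→E.
The set {1, 4, 5, 6, 7} has only 3 neighbours ({A, E, F}), so by Hall's theorem at most 5 of the 7 left vertices can be matched.
That matches 5 of the 7, leaving 2 unmatched; no matching can do better.

2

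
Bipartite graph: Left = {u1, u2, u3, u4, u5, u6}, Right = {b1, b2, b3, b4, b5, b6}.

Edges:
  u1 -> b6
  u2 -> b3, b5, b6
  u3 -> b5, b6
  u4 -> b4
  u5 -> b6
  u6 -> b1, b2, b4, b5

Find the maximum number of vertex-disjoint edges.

5

One maximum matching: u1-b6, u2-b3, u3-b5, u4-b4, u6-b2.
The set {u1, u5} has only 1 neighbour ({b6}), so by Hall's theorem at most 5 of the 6 left vertices can be matched.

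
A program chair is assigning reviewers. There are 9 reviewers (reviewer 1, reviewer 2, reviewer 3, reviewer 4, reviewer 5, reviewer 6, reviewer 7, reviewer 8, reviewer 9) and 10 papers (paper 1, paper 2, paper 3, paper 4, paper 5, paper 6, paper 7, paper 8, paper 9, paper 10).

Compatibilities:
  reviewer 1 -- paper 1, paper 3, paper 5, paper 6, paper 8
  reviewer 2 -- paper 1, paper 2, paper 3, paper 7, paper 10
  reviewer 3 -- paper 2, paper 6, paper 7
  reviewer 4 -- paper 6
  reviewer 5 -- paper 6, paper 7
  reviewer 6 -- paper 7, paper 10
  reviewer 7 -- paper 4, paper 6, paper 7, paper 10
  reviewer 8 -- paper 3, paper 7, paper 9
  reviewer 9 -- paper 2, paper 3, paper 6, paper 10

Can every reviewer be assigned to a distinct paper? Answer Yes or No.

A valid assignment of size 9: reviewer 1–paper 5, reviewer 2–paper 1, reviewer 3–paper 2, reviewer 4–paper 6, reviewer 5–paper 7, reviewer 6–paper 10, reviewer 7–paper 4, reviewer 8–paper 9, reviewer 9–paper 3.
All 9 reviewers are covered.

Yes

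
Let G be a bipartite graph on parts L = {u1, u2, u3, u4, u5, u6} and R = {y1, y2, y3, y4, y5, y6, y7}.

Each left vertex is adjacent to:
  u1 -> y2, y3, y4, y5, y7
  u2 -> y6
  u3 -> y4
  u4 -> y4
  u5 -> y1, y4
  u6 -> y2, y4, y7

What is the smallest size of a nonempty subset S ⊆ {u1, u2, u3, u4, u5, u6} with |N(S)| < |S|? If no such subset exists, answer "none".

Take S = {u3, u4}. Its neighbourhood is {y4}, so |N(S)| = 1 < |S| = 2.
No single vertex violates Hall's condition since each has at least one neighbour, so 2 is the minimum.

2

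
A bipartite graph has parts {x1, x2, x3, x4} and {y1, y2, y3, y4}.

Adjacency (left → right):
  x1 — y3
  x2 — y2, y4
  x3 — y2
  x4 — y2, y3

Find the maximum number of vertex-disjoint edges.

A valid assignment of size 3: x1–y3, x2–y4, x3–y2.
The set {x1, x3, x4} has only 2 neighbours ({y2, y3}), so by Hall's theorem at most 3 of the 4 left vertices can be matched.

3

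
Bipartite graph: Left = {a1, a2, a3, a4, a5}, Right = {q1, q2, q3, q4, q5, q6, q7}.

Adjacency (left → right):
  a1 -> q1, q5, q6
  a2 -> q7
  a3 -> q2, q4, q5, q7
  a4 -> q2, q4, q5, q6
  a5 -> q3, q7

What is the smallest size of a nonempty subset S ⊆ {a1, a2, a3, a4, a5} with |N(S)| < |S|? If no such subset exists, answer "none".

A matching saturating every left vertex exists, for instance a1→q5, a2→q7, a3→q2, a4→q6, a5→q3.
By Hall's marriage theorem, this means |N(S)| ≥ |S| for every subset S, so no violating subset exists.

none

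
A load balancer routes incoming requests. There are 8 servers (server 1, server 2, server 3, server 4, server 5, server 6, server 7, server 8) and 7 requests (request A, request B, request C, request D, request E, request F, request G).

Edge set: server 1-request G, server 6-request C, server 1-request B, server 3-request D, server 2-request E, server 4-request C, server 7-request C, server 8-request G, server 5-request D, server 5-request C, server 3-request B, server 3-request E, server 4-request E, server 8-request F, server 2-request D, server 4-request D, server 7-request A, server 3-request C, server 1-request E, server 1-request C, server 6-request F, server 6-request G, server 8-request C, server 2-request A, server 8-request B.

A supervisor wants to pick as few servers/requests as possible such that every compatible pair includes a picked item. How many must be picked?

The 7 edges server 1–request G, server 2–request A, server 3–request B, server 4–request E, server 5–request D, server 6–request F, server 7–request C form a matching, so any vertex cover needs at least 7 vertices (one per matched edge).
Conversely {request A, request B, request C, request D, request E, request F, request G} meets every edge and has exactly 7 vertices, so 7 is optimal.

7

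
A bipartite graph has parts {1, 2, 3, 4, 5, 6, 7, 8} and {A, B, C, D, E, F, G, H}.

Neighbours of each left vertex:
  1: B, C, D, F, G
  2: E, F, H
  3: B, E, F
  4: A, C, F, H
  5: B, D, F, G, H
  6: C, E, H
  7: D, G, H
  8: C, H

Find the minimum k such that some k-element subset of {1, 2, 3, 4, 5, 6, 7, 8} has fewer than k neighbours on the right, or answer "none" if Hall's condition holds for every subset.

A matching saturating every left vertex exists, for instance 1→G, 2→F, 3→B, 4→A, 5→H, 6→E, 7→D, 8→C.
By Hall's marriage theorem, this means |N(S)| ≥ |S| for every subset S, so no violating subset exists.

none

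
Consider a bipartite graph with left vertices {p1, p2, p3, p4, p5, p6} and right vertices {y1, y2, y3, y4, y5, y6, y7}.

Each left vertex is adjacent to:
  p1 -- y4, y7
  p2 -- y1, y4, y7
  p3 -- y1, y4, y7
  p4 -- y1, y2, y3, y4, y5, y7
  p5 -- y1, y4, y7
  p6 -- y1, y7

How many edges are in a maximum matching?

A valid assignment of size 4: p1→y4, p2→y1, p3→y7, p4→y3.
The set {p1, p2, p3, p5, p6} has only 3 neighbours ({y1, y4, y7}), so by Hall's theorem at most 4 of the 6 left vertices can be matched.

4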